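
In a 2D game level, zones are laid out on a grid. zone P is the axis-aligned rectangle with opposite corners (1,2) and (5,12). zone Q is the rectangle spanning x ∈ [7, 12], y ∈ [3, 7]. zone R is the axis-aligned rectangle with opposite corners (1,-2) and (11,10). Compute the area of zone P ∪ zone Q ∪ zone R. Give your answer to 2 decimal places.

132.00

By inclusion–exclusion:
Individual areas: |zone P| = 40, |zone Q| = 20, |zone R| = 120.
|zone P∩zone Q| = 0 (no overlap).
|zone P∩zone R|: x∈[1,5], y∈[2,10] → 4·8 = 32.
|zone Q∩zone R|: x∈[7,11], y∈[3,7] → 4·4 = 16.
|zone P∩zone Q∩zone R| = 0.
|zone P ∪ zone Q ∪ zone R| = 180 − 48 + 0 = 132.00.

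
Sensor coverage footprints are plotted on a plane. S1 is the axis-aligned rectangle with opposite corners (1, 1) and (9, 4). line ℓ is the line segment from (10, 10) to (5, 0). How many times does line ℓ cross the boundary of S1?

2

The segment meets the boundary at (5.5,1), (7,4).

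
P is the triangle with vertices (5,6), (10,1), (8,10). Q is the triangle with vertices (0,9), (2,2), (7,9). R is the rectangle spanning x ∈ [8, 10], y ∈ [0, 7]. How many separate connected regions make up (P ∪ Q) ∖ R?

(P ∪ Q) ∖ R splits into 2 disjoint pieces (area 11.5, area 24.5).

2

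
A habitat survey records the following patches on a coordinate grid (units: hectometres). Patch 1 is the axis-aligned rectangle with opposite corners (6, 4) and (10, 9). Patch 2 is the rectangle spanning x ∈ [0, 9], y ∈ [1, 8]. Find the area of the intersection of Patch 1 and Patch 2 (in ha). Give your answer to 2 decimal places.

12.00

|Patch 1∩Patch 2|: x∈[6,9], y∈[4,8] → 3·4 = 12.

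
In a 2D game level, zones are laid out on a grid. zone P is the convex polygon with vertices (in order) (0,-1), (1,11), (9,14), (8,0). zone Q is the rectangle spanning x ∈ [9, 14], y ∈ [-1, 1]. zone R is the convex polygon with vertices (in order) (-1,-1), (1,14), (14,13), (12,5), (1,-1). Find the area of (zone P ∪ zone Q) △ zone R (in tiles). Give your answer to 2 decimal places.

|zone P ∪ zone Q| = 112.
|(zone P ∪ zone Q) ∩ zone R| = 91.8546.
|(zone P ∪ zone Q) △ zone R| = 112 + 150.5 − 183.7092 = 78.79.

78.79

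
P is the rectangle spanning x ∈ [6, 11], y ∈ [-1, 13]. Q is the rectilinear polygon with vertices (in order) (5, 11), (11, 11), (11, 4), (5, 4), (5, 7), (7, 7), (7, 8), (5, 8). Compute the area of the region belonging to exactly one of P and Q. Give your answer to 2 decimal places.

|P| = 70, |Q| = 40, |P∩Q| = 34.
|P △ Q| = |P| + |Q| − 2·|P∩Q| = 70 + 40 − 68 = 42.00.

42.00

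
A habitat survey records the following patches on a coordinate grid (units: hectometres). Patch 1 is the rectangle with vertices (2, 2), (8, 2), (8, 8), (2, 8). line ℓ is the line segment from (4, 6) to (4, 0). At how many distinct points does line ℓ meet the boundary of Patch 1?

1

The segment meets the boundary at (4,2).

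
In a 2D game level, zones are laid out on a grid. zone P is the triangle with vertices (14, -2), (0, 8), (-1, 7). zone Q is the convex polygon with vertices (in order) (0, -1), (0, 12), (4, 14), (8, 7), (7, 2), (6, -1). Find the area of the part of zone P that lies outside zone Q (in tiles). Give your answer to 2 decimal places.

3.52

|zone P| = 12, |zone P∩zone Q| = 8.4839.
|zone P ∖ zone Q| = |zone P| − |zone P∩zone Q| = 12 − 8.4839 = 3.52.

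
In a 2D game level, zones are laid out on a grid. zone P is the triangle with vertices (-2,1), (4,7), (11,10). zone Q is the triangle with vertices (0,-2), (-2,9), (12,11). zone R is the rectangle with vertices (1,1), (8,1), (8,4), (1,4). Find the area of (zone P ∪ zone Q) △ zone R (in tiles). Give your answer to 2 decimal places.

81.32

|zone P ∪ zone Q| = 79.2446.
|(zone P ∪ zone Q) ∩ zone R| = 9.4615.
|(zone P ∪ zone Q) △ zone R| = 79.2446 + 21 − 18.9231 = 81.32.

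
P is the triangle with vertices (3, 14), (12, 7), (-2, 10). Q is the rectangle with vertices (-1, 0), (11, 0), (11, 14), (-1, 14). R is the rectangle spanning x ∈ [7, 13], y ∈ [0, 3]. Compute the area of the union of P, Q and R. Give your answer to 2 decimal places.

174.79

By inclusion–exclusion:
Individual areas: |P| = 35.5, |Q| = 168, |R| = 18.
|P∩Q| = 34.7111.
|P∩R| = 0.
|Q∩R|: x∈[7,11], y∈[0,3] → 4·3 = 12.
|P∩Q∩R| = 0.
|P ∪ Q ∪ R| = 221.5 − 46.7111 + 0 = 174.79.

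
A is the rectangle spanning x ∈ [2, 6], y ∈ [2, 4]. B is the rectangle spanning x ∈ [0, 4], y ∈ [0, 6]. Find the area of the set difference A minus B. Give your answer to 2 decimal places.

|A∩B|: x∈[2,4], y∈[2,4] → 2·2 = 4.
|A| = 8.
|A ∖ B| = |A| − |A∩B| = 8 − 4 = 4.00.

4.00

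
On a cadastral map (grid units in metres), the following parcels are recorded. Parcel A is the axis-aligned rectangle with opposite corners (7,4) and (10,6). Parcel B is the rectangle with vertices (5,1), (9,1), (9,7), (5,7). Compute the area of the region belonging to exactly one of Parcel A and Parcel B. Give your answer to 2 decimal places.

|Parcel A∩Parcel B|: x∈[7,9], y∈[4,6] → 2·2 = 4.
|Parcel A △ Parcel B| = |Parcel A| + |Parcel B| − 2·|Parcel A∩Parcel B| = 6 + 24 − 8 = 22.00.

22.00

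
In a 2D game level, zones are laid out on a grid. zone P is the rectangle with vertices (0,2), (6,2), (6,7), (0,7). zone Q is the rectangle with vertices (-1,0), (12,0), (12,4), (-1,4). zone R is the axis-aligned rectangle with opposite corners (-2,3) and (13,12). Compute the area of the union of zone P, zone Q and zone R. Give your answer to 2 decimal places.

174.00

By inclusion–exclusion:
Individual areas: |zone P| = 30, |zone Q| = 52, |zone R| = 135.
|zone P∩zone Q|: x∈[0,6], y∈[2,4] → 6·2 = 12.
|zone P∩zone R|: x∈[0,6], y∈[3,7] → 6·4 = 24.
|zone Q∩zone R|: x∈[-1,12], y∈[3,4] → 13·1 = 13.
|zone P∩zone Q∩zone R| = 6.
|zone P ∪ zone Q ∪ zone R| = 217 − 49 + 6 = 174.00.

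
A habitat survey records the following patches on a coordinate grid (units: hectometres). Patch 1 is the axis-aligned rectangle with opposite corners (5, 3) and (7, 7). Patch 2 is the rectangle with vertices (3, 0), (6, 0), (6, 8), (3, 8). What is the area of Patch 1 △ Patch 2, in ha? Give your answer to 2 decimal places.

|Patch 1∩Patch 2|: x∈[5,6], y∈[3,7] → 1·4 = 4.
|Patch 1 △ Patch 2| = |Patch 1| + |Patch 2| − 2·|Patch 1∩Patch 2| = 8 + 24 − 8 = 24.00.

24.00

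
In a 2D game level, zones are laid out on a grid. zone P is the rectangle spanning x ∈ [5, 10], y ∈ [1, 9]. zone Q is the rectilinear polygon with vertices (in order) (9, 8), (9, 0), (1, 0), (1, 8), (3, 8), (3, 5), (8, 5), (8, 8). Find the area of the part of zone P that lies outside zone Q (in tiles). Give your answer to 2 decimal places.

21.00

|zone P| = 40, |zone P∩zone Q| = 19.
|zone P ∖ zone Q| = |zone P| − |zone P∩zone Q| = 40 − 19 = 21.00.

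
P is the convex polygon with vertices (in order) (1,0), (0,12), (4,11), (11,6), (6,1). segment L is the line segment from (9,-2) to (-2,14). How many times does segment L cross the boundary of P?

2

The segment meets the boundary at (0.086,10.966), (6.556,1.556).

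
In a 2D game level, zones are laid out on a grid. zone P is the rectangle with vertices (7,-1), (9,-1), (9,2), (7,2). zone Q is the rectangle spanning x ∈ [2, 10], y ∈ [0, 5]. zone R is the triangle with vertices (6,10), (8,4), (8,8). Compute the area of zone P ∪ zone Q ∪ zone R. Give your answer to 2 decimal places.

45.83

By inclusion–exclusion:
Individual areas: |zone P| = 6, |zone Q| = 40, |zone R| = 4.
|zone P∩zone Q|: x∈[7,9], y∈[0,2] → 2·2 = 4.
|zone P∩zone R| = 0.
|zone Q∩zone R| = 0.1667.
|zone P∩zone Q∩zone R| = 0.
|zone P ∪ zone Q ∪ zone R| = 50 − 4.1667 + 0 = 45.83.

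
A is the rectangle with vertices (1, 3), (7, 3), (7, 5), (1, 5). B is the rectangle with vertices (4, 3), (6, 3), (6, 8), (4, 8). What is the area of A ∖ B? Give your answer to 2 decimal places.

|A∩B|: x∈[4,6], y∈[3,5] → 2·2 = 4.
|A| = 12.
|A ∖ B| = |A| − |A∩B| = 12 − 4 = 8.00.

8.00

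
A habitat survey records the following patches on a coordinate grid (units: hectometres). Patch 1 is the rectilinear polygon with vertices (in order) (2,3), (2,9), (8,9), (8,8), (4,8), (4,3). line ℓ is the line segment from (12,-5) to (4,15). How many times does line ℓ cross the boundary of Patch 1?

2

The segment meets the boundary at (6.4,9), (6.8,8).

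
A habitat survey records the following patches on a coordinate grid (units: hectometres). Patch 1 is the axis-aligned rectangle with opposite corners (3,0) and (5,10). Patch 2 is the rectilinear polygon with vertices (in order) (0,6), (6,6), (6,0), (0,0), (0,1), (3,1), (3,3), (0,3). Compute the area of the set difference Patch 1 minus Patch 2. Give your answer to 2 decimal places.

8.00

|Patch 1| = 20, |Patch 1∩Patch 2| = 12.
|Patch 1 ∖ Patch 2| = |Patch 1| − |Patch 1∩Patch 2| = 20 − 12 = 8.00.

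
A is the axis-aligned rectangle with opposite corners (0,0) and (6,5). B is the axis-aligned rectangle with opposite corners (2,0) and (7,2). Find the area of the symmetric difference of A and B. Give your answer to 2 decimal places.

24.00

|A∩B|: x∈[2,6], y∈[0,2] → 4·2 = 8.
|A △ B| = |A| + |B| − 2·|A∩B| = 30 + 10 − 16 = 24.00.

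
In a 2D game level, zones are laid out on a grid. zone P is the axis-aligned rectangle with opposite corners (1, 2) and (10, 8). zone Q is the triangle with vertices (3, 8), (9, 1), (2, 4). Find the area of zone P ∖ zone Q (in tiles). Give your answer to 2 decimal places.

39.24

|zone P| = 54, |zone P∩zone Q| = 14.7619.
|zone P ∖ zone Q| = |zone P| − |zone P∩zone Q| = 54 − 14.7619 = 39.24.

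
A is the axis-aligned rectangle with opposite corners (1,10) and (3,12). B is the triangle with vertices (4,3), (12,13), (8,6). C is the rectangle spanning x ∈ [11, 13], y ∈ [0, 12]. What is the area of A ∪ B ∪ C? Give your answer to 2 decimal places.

By inclusion–exclusion:
Individual areas: |A| = 4, |B| = 8, |C| = 24.
|A∩B| = 0.
|A∩C| = 0 (no overlap).
|B∩C| = 0.1357.
|A∩B∩C| = 0.
|A ∪ B ∪ C| = 36 − 0.1357 + 0 = 35.86.

35.86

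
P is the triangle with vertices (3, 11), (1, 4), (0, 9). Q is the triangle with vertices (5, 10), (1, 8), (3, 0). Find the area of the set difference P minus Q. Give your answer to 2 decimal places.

6.90

|P| = 8.5, |P∩Q| = 1.6.
|P ∖ Q| = |P| − |P∩Q| = 8.5 − 1.6 = 6.90.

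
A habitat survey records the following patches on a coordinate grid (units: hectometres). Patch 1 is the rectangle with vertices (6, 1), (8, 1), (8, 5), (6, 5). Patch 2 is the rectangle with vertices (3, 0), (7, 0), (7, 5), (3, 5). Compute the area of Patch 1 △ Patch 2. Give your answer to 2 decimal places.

20.00

|Patch 1∩Patch 2|: x∈[6,7], y∈[1,5] → 1·4 = 4.
|Patch 1 △ Patch 2| = |Patch 1| + |Patch 2| − 2·|Patch 1∩Patch 2| = 8 + 20 − 8 = 20.00.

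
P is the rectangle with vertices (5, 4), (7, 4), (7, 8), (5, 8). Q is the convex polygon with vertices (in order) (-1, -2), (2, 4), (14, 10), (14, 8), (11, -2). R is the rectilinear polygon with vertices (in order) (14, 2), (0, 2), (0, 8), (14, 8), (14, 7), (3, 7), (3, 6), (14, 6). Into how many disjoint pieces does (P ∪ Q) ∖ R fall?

(P ∪ Q) ∖ R splits into 3 disjoint pieces (area 8.3, area 4, area 46.4).

3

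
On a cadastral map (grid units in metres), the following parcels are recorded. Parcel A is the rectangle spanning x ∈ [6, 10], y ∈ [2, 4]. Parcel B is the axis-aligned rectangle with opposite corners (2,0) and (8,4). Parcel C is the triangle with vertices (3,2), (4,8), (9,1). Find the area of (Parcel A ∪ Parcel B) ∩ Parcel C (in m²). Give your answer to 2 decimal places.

The region (Parcel A ∪ Parcel B) ∩ Parcel C is the polygon with vertices (8,2), (8,1.167), (3,2), (3.333,4), (6,4), (6.857,4), (8.286,2).
By the shoelace formula its area is 10.89.

10.89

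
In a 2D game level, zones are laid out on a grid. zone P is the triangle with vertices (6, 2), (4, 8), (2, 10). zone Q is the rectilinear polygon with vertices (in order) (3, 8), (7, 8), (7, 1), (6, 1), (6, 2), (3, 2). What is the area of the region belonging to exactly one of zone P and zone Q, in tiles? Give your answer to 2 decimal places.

|zone P| = 4, |zone Q| = 25, |zone P∩zone Q| = 3.
|zone P △ zone Q| = |zone P| + |zone Q| − 2·|zone P∩zone Q| = 4 + 25 − 6 = 23.00.

23.00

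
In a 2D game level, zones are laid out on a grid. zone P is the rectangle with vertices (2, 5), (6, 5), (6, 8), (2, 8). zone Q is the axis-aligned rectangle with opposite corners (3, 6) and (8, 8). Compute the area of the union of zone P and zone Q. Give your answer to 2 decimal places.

16.00

By inclusion–exclusion:
Individual areas: |zone P| = 12, |zone Q| = 10.
|zone P∩zone Q|: x∈[3,6], y∈[6,8] → 3·2 = 6.
|zone P ∪ zone Q| = 22 − 6 = 16.00.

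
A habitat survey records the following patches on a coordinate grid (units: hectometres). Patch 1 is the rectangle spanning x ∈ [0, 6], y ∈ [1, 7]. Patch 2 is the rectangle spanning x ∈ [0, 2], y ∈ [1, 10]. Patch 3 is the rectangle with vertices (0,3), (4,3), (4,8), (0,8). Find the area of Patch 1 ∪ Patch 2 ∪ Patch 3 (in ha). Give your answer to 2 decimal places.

44.00

By inclusion–exclusion:
Individual areas: |Patch 1| = 36, |Patch 2| = 18, |Patch 3| = 20.
|Patch 1∩Patch 2|: x∈[0,2], y∈[1,7] → 2·6 = 12.
|Patch 1∩Patch 3|: x∈[0,4], y∈[3,7] → 4·4 = 16.
|Patch 2∩Patch 3|: x∈[0,2], y∈[3,8] → 2·5 = 10.
|Patch 1∩Patch 2∩Patch 3| = 8.
|Patch 1 ∪ Patch 2 ∪ Patch 3| = 74 − 38 + 8 = 44.00.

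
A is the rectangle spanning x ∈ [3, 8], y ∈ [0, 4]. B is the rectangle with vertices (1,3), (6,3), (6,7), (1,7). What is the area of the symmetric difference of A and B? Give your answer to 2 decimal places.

|A∩B|: x∈[3,6], y∈[3,4] → 3·1 = 3.
|A △ B| = |A| + |B| − 2·|A∩B| = 20 + 20 − 6 = 34.00.

34.00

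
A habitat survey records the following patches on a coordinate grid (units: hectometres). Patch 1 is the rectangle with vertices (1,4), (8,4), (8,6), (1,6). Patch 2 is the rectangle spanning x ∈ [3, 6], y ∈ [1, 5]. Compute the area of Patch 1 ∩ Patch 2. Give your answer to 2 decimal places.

|Patch 1∩Patch 2|: x∈[3,6], y∈[4,5] → 3·1 = 3.

3.00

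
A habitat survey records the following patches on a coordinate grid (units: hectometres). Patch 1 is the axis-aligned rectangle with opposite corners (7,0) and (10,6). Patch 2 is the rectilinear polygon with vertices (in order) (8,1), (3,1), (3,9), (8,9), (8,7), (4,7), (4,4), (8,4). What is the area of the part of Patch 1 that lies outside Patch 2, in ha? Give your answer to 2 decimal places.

|Patch 1| = 18, |Patch 1∩Patch 2| = 3.
|Patch 1 ∖ Patch 2| = |Patch 1| − |Patch 1∩Patch 2| = 18 − 3 = 15.00.

15.00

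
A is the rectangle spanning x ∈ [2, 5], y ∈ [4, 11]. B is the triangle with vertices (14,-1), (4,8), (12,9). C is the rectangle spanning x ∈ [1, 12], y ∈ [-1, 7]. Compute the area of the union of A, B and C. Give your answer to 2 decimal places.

By inclusion–exclusion:
Individual areas: |A| = 21, |B| = 41, |C| = 88.
|A∩B| = 0.5125.
|A∩C|: x∈[2,5], y∈[4,7] → 3·3 = 9.
|B∩C| = 21.3556.
|A∩B∩C| = 0.
|A ∪ B ∪ C| = 150 − 30.8681 + 0 = 119.13.

119.13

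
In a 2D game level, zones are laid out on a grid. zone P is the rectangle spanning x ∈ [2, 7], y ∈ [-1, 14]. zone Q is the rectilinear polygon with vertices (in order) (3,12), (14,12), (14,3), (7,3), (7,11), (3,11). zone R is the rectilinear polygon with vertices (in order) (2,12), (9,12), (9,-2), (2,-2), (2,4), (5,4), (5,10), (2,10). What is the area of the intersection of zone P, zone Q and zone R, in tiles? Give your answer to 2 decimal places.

4.00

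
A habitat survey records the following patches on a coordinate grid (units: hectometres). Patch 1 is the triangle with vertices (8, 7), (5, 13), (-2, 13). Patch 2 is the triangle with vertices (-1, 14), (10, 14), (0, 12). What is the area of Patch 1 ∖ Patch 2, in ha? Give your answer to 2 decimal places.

18.25

|Patch 1| = 21, |Patch 1∩Patch 2| = 2.75.
|Patch 1 ∖ Patch 2| = |Patch 1| − |Patch 1∩Patch 2| = 21 − 2.75 = 18.25.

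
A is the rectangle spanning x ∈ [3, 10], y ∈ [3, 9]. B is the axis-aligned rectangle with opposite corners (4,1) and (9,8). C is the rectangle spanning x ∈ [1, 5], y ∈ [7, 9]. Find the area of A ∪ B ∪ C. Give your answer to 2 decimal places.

56.00

By inclusion–exclusion:
Individual areas: |A| = 42, |B| = 35, |C| = 8.
|A∩B|: x∈[4,9], y∈[3,8] → 5·5 = 25.
|A∩C|: x∈[3,5], y∈[7,9] → 2·2 = 4.
|B∩C|: x∈[4,5], y∈[7,8] → 1·1 = 1.
|A∩B∩C| = 1.
|A ∪ B ∪ C| = 85 − 30 + 1 = 56.00.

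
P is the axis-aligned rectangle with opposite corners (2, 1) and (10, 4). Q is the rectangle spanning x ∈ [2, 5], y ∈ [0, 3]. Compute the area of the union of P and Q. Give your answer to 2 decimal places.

27.00

By inclusion–exclusion:
Individual areas: |P| = 24, |Q| = 9.
|P∩Q|: x∈[2,5], y∈[1,3] → 3·2 = 6.
|P ∪ Q| = 33 − 6 = 27.00.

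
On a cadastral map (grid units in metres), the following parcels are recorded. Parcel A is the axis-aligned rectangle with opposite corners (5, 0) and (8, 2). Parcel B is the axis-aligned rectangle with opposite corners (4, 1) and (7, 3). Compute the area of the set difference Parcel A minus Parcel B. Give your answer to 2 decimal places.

4.00

|Parcel A∩Parcel B|: x∈[5,7], y∈[1,2] → 2·1 = 2.
|Parcel A| = 6.
|Parcel A ∖ Parcel B| = |Parcel A| − |Parcel A∩Parcel B| = 6 − 2 = 4.00.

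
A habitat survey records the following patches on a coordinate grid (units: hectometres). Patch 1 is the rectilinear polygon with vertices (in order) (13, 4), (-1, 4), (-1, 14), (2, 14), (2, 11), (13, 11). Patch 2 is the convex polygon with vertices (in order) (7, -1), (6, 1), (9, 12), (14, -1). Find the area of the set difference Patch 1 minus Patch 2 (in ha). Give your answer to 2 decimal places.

|Patch 1| = 107, |Patch 1∩Patch 2| = 20.7063.
|Patch 1 ∖ Patch 2| = |Patch 1| − |Patch 1∩Patch 2| = 107 − 20.7063 = 86.29.

86.29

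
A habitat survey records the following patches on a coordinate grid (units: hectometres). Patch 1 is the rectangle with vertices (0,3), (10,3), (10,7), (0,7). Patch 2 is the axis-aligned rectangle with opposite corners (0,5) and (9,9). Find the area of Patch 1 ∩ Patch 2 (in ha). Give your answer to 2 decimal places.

18.00

|Patch 1∩Patch 2|: x∈[0,9], y∈[5,7] → 9·2 = 18.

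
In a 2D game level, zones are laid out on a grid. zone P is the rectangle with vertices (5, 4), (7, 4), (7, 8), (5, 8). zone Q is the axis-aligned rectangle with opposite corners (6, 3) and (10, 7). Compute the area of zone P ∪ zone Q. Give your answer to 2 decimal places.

By inclusion–exclusion:
Individual areas: |zone P| = 8, |zone Q| = 16.
|zone P∩zone Q|: x∈[6,7], y∈[4,7] → 1·3 = 3.
|zone P ∪ zone Q| = 24 − 3 = 21.00.

21.00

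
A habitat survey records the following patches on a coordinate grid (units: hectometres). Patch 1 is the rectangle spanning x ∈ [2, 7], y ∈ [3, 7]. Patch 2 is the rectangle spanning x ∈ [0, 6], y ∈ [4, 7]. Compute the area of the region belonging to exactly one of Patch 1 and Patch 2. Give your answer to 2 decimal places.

|Patch 1∩Patch 2|: x∈[2,6], y∈[4,7] → 4·3 = 12.
|Patch 1 △ Patch 2| = |Patch 1| + |Patch 2| − 2·|Patch 1∩Patch 2| = 20 + 18 − 24 = 14.00.

14.00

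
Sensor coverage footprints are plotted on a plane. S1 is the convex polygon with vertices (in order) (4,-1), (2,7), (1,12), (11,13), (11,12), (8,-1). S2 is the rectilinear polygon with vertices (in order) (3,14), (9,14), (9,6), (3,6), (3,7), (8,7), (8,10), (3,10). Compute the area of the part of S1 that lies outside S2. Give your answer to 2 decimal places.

|S1| = 97, |S1∩S2| = 24.
|S1 ∖ S2| = |S1| − |S1∩S2| = 97 − 24 = 73.00.

73.00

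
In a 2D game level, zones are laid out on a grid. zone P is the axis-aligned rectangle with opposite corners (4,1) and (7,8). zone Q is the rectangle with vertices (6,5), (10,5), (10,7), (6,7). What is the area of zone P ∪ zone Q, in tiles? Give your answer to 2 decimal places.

27.00

By inclusion–exclusion:
Individual areas: |zone P| = 21, |zone Q| = 8.
|zone P∩zone Q|: x∈[6,7], y∈[5,7] → 1·2 = 2.
|zone P ∪ zone Q| = 29 − 2 = 27.00.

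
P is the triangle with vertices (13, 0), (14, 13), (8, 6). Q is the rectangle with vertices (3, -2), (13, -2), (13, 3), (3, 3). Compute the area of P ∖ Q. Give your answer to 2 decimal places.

|P| = 35.5, |P∩Q| = 3.75.
|P ∖ Q| = |P| − |P∩Q| = 35.5 − 3.75 = 31.75.

31.75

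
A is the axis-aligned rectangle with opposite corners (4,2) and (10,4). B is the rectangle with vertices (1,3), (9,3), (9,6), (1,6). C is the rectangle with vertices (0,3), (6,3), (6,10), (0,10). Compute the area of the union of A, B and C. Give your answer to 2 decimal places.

58.00

By inclusion–exclusion:
Individual areas: |A| = 12, |B| = 24, |C| = 42.
|A∩B|: x∈[4,9], y∈[3,4] → 5·1 = 5.
|A∩C|: x∈[4,6], y∈[3,4] → 2·1 = 2.
|B∩C|: x∈[1,6], y∈[3,6] → 5·3 = 15.
|A∩B∩C| = 2.
|A ∪ B ∪ C| = 78 − 22 + 2 = 58.00.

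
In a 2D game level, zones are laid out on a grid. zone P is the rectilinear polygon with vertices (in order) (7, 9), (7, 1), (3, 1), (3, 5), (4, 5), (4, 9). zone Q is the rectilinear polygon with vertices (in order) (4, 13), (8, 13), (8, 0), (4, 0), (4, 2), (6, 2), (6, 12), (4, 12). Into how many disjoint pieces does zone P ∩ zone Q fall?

1

zone P ∩ zone Q is a single connected region.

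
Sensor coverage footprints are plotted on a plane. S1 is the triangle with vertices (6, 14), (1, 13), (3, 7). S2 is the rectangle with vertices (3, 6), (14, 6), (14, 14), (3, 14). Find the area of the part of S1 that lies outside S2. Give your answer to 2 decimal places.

6.40

|S1| = 16, |S1∩S2| = 9.6.
|S1 ∖ S2| = |S1| − |S1∩S2| = 16 − 9.6 = 6.40.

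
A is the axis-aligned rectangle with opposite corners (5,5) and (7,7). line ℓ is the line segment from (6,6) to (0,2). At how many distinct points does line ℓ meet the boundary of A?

The segment meets the boundary at (5,5.333).

1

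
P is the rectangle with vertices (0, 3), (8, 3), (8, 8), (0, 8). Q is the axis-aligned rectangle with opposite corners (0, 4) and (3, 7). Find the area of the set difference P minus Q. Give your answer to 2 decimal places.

|P∩Q|: x∈[0,3], y∈[4,7] → 3·3 = 9.
|P| = 40.
|P ∖ Q| = |P| − |P∩Q| = 40 − 9 = 31.00.

31.00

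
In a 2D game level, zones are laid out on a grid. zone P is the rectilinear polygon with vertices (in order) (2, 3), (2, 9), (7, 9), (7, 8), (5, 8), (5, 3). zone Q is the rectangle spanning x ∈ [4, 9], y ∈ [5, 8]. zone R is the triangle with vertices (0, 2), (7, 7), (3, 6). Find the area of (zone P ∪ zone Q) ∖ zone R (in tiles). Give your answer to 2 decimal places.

|zone P ∪ zone Q| = 32.
|(zone P ∪ zone Q) ∩ zone R| = 5.2619.
|(zone P ∪ zone Q) ∖ zone R| = 32 − 5.2619 = 26.74.

26.74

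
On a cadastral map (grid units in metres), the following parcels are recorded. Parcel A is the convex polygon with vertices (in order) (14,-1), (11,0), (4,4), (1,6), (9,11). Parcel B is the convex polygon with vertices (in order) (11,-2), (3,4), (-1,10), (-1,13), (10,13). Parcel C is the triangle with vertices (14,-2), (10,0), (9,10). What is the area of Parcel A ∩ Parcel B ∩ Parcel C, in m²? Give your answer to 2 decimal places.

The intersection is the polygon with vertices (10.861,0.079), (9.939,0.606), (9,10), (10.429,6.571).
By the shoelace formula its area is 7.98.

7.98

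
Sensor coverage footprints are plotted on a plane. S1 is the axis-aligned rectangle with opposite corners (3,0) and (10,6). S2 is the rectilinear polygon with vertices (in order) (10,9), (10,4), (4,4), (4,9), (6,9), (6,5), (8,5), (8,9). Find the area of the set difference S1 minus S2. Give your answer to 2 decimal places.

32.00

|S1| = 42, |S1∩S2| = 10.
|S1 ∖ S2| = |S1| − |S1∩S2| = 42 − 10 = 32.00.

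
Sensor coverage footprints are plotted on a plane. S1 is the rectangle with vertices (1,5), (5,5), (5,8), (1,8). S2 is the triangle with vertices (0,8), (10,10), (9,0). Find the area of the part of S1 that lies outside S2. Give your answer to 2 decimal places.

|S1| = 12, |S1∩S2| = 9.4931.
|S1 ∖ S2| = |S1| − |S1∩S2| = 12 − 9.4931 = 2.51.

2.51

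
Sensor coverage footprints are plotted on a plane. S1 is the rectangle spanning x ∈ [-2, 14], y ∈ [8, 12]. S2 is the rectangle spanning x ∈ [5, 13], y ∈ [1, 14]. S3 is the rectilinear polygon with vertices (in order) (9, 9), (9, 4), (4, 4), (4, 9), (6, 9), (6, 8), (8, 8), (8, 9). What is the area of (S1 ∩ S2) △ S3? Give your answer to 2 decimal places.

51.00

|S1 ∩ S2| = 32.
|(S1 ∩ S2) ∩ S3| = 2.
|(S1 ∩ S2) △ S3| = 32 + 23 − 4 = 51.00.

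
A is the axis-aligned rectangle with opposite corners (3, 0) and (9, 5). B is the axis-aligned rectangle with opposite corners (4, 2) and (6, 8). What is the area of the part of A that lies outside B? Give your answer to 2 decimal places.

|A∩B|: x∈[4,6], y∈[2,5] → 2·3 = 6.
|A| = 30.
|A ∖ B| = |A| − |A∩B| = 30 − 6 = 24.00.

24.00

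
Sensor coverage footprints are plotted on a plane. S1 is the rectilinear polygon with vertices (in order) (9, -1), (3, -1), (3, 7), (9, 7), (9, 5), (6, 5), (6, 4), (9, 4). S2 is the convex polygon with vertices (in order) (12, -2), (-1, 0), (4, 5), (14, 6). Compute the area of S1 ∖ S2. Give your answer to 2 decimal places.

11.73

|S1| = 45, |S1∩S2| = 33.2692.
|S1 ∖ S2| = |S1| − |S1∩S2| = 45 − 33.2692 = 11.73.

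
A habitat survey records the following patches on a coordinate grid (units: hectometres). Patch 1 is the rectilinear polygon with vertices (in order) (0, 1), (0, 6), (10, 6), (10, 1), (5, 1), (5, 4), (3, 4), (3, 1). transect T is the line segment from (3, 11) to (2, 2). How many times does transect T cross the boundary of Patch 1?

1

The segment meets the boundary at (2.444,6).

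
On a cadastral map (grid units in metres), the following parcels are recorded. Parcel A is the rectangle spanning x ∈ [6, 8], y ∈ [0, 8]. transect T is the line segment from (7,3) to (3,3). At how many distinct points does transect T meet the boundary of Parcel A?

1

The segment meets the boundary at (6,3).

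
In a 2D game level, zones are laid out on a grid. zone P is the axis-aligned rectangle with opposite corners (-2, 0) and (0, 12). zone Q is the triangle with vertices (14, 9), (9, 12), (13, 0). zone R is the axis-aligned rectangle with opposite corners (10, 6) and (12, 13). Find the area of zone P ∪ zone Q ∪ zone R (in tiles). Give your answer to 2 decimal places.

By inclusion–exclusion:
Individual areas: |zone P| = 24, |zone Q| = 24, |zone R| = 14.
|zone P∩zone Q| = 0.
|zone P∩zone R| = 0 (no overlap).
|zone Q∩zone R| = 8.1.
|zone P∩zone Q∩zone R| = 0.
|zone P ∪ zone Q ∪ zone R| = 62 − 8.1 + 0 = 53.90.

53.90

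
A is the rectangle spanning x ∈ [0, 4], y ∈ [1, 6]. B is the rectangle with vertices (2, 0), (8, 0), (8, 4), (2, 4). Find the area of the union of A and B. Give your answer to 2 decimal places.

By inclusion–exclusion:
Individual areas: |A| = 20, |B| = 24.
|A∩B|: x∈[2,4], y∈[1,4] → 2·3 = 6.
|A ∪ B| = 44 − 6 = 38.00.

38.00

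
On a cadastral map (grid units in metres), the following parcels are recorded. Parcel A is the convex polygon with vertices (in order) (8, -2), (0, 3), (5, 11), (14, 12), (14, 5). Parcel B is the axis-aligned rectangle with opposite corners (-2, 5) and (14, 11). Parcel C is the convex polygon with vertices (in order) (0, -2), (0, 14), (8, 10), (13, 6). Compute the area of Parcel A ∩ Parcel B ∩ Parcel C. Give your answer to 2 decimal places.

The intersection is the polygon with vertices (6,11), (8,10), (13,6), (11.375,5), (1.25,5), (5,11).
By the shoelace formula its area is 42.44.

42.44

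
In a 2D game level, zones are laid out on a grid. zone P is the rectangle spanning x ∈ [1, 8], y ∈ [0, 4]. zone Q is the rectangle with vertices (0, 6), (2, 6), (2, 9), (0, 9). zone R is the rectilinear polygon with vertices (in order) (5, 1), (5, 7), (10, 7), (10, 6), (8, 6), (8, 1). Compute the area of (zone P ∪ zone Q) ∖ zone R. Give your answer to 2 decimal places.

|zone P ∪ zone Q| = 34.
|(zone P ∪ zone Q) ∩ zone R| = 9.
|(zone P ∪ zone Q) ∖ zone R| = 34 − 9 = 25.00.

25.00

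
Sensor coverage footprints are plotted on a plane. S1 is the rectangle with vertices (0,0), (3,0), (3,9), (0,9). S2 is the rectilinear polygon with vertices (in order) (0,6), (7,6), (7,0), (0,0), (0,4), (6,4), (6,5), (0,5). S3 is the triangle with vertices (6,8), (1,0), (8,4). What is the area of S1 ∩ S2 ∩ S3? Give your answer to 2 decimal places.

The intersection is the polygon with vertices (3,1.143), (1,0), (3,3.2).
By the shoelace formula its area is 2.06.

2.06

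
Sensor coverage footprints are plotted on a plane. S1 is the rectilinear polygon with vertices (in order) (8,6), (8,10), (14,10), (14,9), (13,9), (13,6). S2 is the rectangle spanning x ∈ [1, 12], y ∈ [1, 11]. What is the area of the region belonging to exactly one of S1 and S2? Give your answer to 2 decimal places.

99.00

|S1| = 21, |S2| = 110, |S1∩S2| = 16.
|S1 △ S2| = |S1| + |S2| − 2·|S1∩S2| = 21 + 110 − 32 = 99.00.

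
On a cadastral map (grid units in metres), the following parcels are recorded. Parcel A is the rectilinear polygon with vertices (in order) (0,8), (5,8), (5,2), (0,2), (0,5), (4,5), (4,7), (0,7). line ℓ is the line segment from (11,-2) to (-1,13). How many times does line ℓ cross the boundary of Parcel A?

The segment meets the boundary at (3,8), (3.8,7), (4,6.75), (5,5.5).

4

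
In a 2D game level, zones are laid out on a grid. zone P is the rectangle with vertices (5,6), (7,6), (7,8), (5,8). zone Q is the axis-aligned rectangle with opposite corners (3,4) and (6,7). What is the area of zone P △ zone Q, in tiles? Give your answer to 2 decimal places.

|zone P∩zone Q|: x∈[5,6], y∈[6,7] → 1·1 = 1.
|zone P △ zone Q| = |zone P| + |zone Q| − 2·|zone P∩zone Q| = 4 + 9 − 2 = 11.00.

11.00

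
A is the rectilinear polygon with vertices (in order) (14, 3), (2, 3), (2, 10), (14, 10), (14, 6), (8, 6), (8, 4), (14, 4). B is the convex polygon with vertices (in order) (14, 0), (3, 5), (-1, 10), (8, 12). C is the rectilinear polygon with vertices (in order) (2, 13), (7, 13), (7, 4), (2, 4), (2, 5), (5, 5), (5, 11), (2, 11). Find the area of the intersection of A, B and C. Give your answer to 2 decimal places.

The intersection is the polygon with vertices (3,5), (5,5), (5,10), (7,10), (7,4), (5.2,4).
By the shoelace formula its area is 12.90.

12.90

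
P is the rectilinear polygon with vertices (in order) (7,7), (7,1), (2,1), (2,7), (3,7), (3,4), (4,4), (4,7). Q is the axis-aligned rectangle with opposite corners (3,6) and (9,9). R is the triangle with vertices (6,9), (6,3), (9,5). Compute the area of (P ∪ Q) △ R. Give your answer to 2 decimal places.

|P ∪ Q| = 42.
|(P ∪ Q) ∩ R| = 6.0417.
|(P ∪ Q) △ R| = 42 + 9 − 12.0833 = 38.92.

38.92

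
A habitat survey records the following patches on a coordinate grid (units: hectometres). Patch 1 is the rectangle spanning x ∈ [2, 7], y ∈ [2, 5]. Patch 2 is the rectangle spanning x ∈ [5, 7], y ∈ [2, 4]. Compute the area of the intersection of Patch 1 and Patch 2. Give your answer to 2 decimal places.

|Patch 1∩Patch 2|: x∈[5,7], y∈[2,4] → 2·2 = 4.

4.00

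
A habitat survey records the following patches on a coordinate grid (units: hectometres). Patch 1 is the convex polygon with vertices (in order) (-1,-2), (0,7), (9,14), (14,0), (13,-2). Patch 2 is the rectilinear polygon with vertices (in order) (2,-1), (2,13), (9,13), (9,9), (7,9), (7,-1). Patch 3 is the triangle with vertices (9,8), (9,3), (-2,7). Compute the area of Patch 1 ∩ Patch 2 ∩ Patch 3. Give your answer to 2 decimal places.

14.77

The intersection is the polygon with vertices (7,3.727), (2,5.545), (2,7.364), (7,7.818).
By the shoelace formula its area is 14.77.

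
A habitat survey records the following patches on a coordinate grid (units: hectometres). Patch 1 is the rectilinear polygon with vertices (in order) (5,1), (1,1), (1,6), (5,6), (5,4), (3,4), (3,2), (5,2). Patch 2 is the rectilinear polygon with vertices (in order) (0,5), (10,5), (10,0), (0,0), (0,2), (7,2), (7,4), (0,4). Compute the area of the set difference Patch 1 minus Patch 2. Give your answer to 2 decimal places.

8.00

|Patch 1| = 16, |Patch 1∩Patch 2| = 8.
|Patch 1 ∖ Patch 2| = |Patch 1| − |Patch 1∩Patch 2| = 16 − 8 = 8.00.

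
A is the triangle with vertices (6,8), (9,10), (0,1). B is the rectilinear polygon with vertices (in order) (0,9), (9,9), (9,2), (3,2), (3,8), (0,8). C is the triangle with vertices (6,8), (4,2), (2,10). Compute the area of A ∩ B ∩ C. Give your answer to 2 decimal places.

The intersection is the polygon with vertices (3.4,4.4), (3.29,4.839), (6,8), (5.5,6.5).
By the shoelace formula its area is 1.82.

1.82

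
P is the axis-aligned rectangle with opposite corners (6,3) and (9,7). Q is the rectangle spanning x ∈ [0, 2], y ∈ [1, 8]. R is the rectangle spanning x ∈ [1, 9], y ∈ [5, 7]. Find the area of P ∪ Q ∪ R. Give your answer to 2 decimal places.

34.00

By inclusion–exclusion:
Individual areas: |P| = 12, |Q| = 14, |R| = 16.
|P∩Q| = 0 (no overlap).
|P∩R|: x∈[6,9], y∈[5,7] → 3·2 = 6.
|Q∩R|: x∈[1,2], y∈[5,7] → 1·2 = 2.
|P∩Q∩R| = 0.
|P ∪ Q ∪ R| = 42 − 8 + 0 = 34.00.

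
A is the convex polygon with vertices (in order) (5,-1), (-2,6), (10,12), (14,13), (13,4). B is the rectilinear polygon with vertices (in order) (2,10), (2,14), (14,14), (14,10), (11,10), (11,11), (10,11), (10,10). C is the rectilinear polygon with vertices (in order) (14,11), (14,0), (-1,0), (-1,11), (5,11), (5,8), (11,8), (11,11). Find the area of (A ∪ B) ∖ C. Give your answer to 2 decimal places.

55.80

|A ∪ B| = 154.5.
|(A ∪ B) ∩ C| = 98.7.
|(A ∪ B) ∖ C| = 154.5 − 98.7 = 55.80.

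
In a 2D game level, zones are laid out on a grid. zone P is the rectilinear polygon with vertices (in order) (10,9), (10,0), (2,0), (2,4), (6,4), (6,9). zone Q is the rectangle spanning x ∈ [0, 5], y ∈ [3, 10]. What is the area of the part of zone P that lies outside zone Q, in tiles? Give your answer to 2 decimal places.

|zone P| = 52, |zone P∩zone Q| = 3.
|zone P ∖ zone Q| = |zone P| − |zone P∩zone Q| = 52 − 3 = 49.00.

49.00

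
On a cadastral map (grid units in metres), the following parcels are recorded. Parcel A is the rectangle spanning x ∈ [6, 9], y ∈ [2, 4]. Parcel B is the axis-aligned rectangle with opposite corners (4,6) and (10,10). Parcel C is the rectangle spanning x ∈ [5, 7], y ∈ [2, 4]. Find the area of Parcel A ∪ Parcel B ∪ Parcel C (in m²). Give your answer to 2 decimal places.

By inclusion–exclusion:
Individual areas: |Parcel A| = 6, |Parcel B| = 24, |Parcel C| = 4.
|Parcel A∩Parcel B| = 0 (no overlap).
|Parcel A∩Parcel C|: x∈[6,7], y∈[2,4] → 1·2 = 2.
|Parcel B∩Parcel C| = 0 (no overlap).
|Parcel A∩Parcel B∩Parcel C| = 0.
|Parcel A ∪ Parcel B ∪ Parcel C| = 34 − 2 + 0 = 32.00.

32.00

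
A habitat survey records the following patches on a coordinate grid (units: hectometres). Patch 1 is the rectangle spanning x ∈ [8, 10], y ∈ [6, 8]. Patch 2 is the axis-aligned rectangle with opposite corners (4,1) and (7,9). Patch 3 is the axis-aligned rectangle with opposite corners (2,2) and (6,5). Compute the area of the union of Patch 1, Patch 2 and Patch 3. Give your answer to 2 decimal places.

By inclusion–exclusion:
Individual areas: |Patch 1| = 4, |Patch 2| = 24, |Patch 3| = 12.
|Patch 1∩Patch 2| = 0 (no overlap).
|Patch 1∩Patch 3| = 0 (no overlap).
|Patch 2∩Patch 3|: x∈[4,6], y∈[2,5] → 2·3 = 6.
|Patch 1∩Patch 2∩Patch 3| = 0.
|Patch 1 ∪ Patch 2 ∪ Patch 3| = 40 − 6 + 0 = 34.00.

34.00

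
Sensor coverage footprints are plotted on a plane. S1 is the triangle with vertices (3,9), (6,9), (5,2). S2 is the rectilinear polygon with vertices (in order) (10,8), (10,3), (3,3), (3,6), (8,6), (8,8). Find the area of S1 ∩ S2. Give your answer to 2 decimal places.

3.21

The intersection is the polygon with vertices (5.143,3), (4.714,3), (3.857,6), (5.571,6).
By the shoelace formula its area is 3.21.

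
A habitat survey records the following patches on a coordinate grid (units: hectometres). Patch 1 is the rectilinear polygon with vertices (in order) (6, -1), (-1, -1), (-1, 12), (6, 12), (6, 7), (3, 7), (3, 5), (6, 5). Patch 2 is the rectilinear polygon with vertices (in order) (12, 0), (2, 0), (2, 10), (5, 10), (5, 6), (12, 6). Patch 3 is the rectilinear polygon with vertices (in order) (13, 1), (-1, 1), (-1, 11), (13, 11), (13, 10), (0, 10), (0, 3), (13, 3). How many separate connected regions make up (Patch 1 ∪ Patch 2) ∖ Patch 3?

3

(Patch 1 ∪ Patch 2) ∖ Patch 3 splits into 3 disjoint pieces (area 20, area 7, area 59).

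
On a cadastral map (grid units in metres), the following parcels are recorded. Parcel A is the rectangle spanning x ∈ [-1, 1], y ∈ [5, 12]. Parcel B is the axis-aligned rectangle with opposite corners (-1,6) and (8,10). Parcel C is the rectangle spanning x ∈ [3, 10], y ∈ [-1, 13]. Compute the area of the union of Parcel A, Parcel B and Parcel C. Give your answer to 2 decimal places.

120.00

By inclusion–exclusion:
Individual areas: |Parcel A| = 14, |Parcel B| = 36, |Parcel C| = 98.
|Parcel A∩Parcel B|: x∈[-1,1], y∈[6,10] → 2·4 = 8.
|Parcel A∩Parcel C| = 0 (no overlap).
|Parcel B∩Parcel C|: x∈[3,8], y∈[6,10] → 5·4 = 20.
|Parcel A∩Parcel B∩Parcel C| = 0.
|Parcel A ∪ Parcel B ∪ Parcel C| = 148 − 28 + 0 = 120.00.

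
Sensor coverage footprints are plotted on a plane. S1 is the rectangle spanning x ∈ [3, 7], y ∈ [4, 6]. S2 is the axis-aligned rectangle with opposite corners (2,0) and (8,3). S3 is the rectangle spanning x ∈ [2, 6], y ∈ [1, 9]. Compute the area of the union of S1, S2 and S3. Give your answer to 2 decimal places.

44.00

By inclusion–exclusion:
Individual areas: |S1| = 8, |S2| = 18, |S3| = 32.
|S1∩S2| = 0 (no overlap).
|S1∩S3|: x∈[3,6], y∈[4,6] → 3·2 = 6.
|S2∩S3|: x∈[2,6], y∈[1,3] → 4·2 = 8.
|S1∩S2∩S3| = 0.
|S1 ∪ S2 ∪ S3| = 58 − 14 + 0 = 44.00.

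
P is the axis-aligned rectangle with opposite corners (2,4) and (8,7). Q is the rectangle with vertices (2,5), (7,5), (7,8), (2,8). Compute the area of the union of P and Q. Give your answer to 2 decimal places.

By inclusion–exclusion:
Individual areas: |P| = 18, |Q| = 15.
|P∩Q|: x∈[2,7], y∈[5,7] → 5·2 = 10.
|P ∪ Q| = 33 − 10 = 23.00.

23.00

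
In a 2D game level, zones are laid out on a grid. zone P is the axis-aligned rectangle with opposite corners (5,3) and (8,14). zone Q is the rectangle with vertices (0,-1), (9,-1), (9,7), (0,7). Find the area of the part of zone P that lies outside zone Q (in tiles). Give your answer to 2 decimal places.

|zone P∩zone Q|: x∈[5,8], y∈[3,7] → 3·4 = 12.
|zone P| = 33.
|zone P ∖ zone Q| = |zone P| − |zone P∩zone Q| = 33 − 12 = 21.00.

21.00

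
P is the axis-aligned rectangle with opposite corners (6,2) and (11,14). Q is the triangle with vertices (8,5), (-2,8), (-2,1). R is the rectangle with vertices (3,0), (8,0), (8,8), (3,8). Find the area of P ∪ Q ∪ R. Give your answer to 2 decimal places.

By inclusion–exclusion:
Individual areas: |P| = 60, |Q| = 35, |R| = 40.
|P∩Q| = 1.4.
|P∩R|: x∈[6,8], y∈[2,8] → 2·6 = 12.
|Q∩R| = 8.75.
|P∩Q∩R| = 1.4.
|P ∪ Q ∪ R| = 135 − 22.15 + 1.4 = 114.25.

114.25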